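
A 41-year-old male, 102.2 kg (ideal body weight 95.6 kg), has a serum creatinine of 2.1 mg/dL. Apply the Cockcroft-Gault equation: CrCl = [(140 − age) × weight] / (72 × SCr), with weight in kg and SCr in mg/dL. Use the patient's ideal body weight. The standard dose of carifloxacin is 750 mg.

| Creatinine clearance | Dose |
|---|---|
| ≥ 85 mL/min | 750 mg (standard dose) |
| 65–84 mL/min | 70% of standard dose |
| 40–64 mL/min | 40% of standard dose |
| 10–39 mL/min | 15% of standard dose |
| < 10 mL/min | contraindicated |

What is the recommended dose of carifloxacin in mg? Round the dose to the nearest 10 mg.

300 mg

CrCl = (140 − 41) × 95.6 / (72 × 2.1) = 9464.4 / 151.20 ≈ 62.6 mL/min
CrCl ≈ 63 mL/min → bracket 40–64 mL/min.
40% of 750 mg = 300 mg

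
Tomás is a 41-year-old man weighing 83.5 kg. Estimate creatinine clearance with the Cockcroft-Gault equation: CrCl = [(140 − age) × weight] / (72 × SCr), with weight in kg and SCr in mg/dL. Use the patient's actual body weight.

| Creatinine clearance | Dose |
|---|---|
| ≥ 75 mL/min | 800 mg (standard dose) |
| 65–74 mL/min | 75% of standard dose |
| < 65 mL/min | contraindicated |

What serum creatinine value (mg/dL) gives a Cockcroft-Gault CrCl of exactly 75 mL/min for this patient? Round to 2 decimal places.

1.53 mg/dL

Standard dose requires CrCl ≥ 75 mL/min.
Set (140 − 41) × 83.5 / (72 × SCr) = 75
SCr = (140 − 41) × 83.5 / (72 × 75) = 1.531 mg/dL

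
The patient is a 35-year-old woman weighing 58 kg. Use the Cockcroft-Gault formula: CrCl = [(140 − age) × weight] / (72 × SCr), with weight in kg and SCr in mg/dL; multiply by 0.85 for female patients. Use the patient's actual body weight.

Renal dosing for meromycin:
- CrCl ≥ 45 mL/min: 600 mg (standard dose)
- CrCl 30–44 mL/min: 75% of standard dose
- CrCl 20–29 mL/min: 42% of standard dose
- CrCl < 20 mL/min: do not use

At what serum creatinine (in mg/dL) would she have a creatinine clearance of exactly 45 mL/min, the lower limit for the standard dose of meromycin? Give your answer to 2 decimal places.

1.60 mg/dL

Standard dose requires CrCl ≥ 45 mL/min.
Set (140 − 35) × 58 × 0.85 / (72 × SCr) = 45
SCr = (140 − 35) × 58 × 0.85 / (72 × 45) = 1.598 mg/dL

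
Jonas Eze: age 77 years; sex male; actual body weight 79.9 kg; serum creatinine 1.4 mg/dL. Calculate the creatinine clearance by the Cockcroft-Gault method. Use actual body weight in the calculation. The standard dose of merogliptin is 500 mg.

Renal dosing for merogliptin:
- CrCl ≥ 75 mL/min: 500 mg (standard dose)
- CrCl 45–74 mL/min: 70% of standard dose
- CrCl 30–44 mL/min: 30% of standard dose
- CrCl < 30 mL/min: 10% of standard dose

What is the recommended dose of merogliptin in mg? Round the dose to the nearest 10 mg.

350 mg

CrCl = (140 − 77) × 79.9 / (72 × 1.4) = 5033.7 / 100.80 ≈ 49.9 mL/min
CrCl ≈ 50 mL/min → bracket 45–74 mL/min.
70% of 500 mg = 350 mg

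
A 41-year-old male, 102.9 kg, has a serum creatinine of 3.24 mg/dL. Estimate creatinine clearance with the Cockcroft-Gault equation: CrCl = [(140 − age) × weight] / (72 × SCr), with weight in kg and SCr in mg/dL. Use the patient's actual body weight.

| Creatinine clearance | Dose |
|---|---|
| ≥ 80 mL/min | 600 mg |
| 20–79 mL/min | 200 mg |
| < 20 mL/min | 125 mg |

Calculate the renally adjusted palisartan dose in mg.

200 mg

CrCl = (140 − 41) × 102.9 / (72 × 3.24) = 10187.1 / 233.28 ≈ 43.7 mL/min
CrCl ≈ 44 mL/min → bracket 20–79 mL/min.
Dose for this bracket: 200 mg.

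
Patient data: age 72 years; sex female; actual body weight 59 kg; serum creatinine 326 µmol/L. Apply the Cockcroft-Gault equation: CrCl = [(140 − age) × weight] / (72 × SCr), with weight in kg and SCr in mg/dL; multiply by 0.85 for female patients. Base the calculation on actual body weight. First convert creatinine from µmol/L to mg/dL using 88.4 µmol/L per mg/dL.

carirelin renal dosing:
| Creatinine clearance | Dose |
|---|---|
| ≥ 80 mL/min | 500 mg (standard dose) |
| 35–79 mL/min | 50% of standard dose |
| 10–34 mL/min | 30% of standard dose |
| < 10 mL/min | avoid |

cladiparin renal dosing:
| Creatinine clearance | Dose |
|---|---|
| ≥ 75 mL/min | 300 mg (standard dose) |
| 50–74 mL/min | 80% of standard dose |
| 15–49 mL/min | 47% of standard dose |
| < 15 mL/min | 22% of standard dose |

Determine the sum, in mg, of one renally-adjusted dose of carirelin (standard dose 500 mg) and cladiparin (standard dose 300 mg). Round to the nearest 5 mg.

SCr = 326 / 88.4 = 3.688 mg/dL
CrCl = (140 − 72) × 59 / (72 × 3.688) × 0.85 = 4012.0 / 265.54 × 0.85 ≈ 12.8 mL/min
CrCl ≈ 13 mL/min.
carirelin: 10–34 mL/min → 30% of 500 mg = 150 mg.
cladiparin: < 15 mL/min → 22% of 300 mg = 66 mg.
Total = 150 + 66 = 216 mg.

215 mg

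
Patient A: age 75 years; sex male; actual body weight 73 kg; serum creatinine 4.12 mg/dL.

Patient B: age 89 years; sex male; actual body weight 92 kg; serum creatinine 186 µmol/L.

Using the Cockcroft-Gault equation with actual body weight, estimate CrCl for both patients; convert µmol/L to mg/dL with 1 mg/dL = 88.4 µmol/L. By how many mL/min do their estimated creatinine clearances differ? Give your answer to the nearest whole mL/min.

15 mL/min

Patient A: CrCl = (140 − 75) × 73 / (72 × 4.12) = 4745.0 / 296.64 ≈ 16.0 mL/min
Patient B: SCr = 186 / 88.4 = 2.104 mg/dL
Patient B: CrCl = (140 − 89) × 92 / (72 × 2.104) = 4692.0 / 151.49 ≈ 31.0 mL/min
|16.0 − 31.0| = 15.0 mL/min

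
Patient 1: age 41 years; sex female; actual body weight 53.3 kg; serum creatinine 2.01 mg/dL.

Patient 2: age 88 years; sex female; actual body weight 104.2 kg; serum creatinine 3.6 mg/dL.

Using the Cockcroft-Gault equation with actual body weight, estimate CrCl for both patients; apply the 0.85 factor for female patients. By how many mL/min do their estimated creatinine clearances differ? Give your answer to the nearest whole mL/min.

13 mL/min

Patient 1: CrCl = (140 − 41) × 53.3 / (72 × 2.01) × 0.85 = 5276.7 / 144.72 × 0.85 ≈ 31.0 mL/min
Patient 2: CrCl = (140 − 88) × 104.2 / (72 × 3.6) × 0.85 = 5418.4 / 259.20 × 0.85 ≈ 17.8 mL/min
|31.0 − 17.8| = 13.2 mL/min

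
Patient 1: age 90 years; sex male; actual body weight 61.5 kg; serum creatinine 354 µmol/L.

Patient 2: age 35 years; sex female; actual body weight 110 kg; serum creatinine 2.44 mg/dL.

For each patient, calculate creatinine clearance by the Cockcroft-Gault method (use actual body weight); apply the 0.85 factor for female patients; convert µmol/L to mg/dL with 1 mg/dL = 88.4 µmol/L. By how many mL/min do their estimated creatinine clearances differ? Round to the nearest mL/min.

Patient 1: SCr = 354 / 88.4 = 4.005 mg/dL
Patient 1: CrCl = (140 − 90) × 61.5 / (72 × 4.005) = 3075.0 / 288.36 ≈ 10.7 mL/min
Patient 2: CrCl = (140 − 35) × 110 / (72 × 2.44) × 0.85 = 11550.0 / 175.68 × 0.85 ≈ 55.9 mL/min
|10.7 − 55.9| = 45.2 mL/min

45 mL/min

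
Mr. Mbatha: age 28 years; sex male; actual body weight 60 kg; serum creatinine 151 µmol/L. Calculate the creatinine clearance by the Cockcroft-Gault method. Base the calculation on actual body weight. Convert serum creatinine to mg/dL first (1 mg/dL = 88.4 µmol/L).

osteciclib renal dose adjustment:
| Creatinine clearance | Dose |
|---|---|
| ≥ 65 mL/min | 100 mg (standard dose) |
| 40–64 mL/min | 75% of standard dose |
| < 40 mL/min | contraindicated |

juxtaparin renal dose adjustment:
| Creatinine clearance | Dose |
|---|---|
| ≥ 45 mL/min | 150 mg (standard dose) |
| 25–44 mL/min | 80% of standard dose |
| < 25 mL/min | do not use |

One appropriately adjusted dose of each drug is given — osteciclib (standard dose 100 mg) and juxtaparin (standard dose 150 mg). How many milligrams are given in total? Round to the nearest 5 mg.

225 mg

SCr = 151 / 88.4 = 1.708 mg/dL
CrCl = (140 − 28) × 60 / (72 × 1.708) = 6720.0 / 122.98 ≈ 54.6 mL/min
CrCl ≈ 55 mL/min.
osteciclib: 40–64 mL/min → 75% of 100 mg = 75 mg.
juxtaparin: ≥ 45 mL/min → 100% of 150 mg = 150 mg.
Total = 75 + 150 = 225 mg.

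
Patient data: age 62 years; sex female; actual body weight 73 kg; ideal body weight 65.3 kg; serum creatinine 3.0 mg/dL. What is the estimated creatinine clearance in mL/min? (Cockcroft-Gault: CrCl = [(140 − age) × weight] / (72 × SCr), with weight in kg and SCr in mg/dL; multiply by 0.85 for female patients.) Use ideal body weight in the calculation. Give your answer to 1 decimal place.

20.0 mL/min

CrCl = (140 − 62) × 65.3 / (72 × 3) × 0.85 = 5093.4 / 216.00 × 0.85 ≈ 20.0 mL/min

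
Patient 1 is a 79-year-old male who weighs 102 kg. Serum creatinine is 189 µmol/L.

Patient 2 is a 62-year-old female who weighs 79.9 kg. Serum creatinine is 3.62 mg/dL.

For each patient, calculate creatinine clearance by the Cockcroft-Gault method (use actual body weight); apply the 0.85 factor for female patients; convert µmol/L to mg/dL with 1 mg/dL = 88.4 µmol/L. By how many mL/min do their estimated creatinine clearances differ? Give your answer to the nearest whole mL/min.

20 mL/min

Patient 1: SCr = 189 / 88.4 = 2.138 mg/dL
Patient 1: CrCl = (140 − 79) × 102 / (72 × 2.138) = 6222.0 / 153.94 ≈ 40.4 mL/min
Patient 2: CrCl = (140 − 62) × 79.9 / (72 × 3.62) × 0.85 = 6232.2 / 260.64 × 0.85 ≈ 20.3 mL/min
|40.4 − 20.3| = 20.1 mL/min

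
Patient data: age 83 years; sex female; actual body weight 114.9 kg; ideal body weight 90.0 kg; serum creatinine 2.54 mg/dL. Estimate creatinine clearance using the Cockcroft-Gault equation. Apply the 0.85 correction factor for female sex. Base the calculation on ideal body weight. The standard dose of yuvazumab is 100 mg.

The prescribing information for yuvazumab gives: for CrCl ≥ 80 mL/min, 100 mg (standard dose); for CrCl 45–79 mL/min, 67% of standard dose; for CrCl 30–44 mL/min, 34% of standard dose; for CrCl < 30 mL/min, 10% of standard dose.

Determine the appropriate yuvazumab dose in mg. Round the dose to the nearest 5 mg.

CrCl = (140 − 83) × 90 / (72 × 2.54) × 0.85 = 5130.0 / 182.88 × 0.85 ≈ 23.8 mL/min
CrCl ≈ 24 mL/min → bracket < 30 mL/min.
10% of 100 mg = 10 mg

10 mg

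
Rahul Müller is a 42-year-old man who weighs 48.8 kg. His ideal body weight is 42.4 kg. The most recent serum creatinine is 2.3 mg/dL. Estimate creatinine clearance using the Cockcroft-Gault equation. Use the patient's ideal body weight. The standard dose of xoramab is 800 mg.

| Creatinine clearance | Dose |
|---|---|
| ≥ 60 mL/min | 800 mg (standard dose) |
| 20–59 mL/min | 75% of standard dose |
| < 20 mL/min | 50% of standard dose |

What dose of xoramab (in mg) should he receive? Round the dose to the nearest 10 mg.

CrCl = (140 − 42) × 42.4 / (72 × 2.3) = 4155.2 / 165.60 ≈ 25.1 mL/min
CrCl ≈ 25 mL/min → bracket 20–59 mL/min.
75% of 800 mg = 600 mg

600 mg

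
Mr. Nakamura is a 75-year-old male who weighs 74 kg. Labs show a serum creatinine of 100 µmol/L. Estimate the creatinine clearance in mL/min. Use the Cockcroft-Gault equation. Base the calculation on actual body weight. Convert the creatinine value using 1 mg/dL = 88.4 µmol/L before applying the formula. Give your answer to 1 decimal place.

SCr = 100 / 88.4 = 1.131 mg/dL
CrCl = (140 − 75) × 74 / (72 × 1.131) = 4810.0 / 81.43 ≈ 59.1 mL/min

59.1 mL/min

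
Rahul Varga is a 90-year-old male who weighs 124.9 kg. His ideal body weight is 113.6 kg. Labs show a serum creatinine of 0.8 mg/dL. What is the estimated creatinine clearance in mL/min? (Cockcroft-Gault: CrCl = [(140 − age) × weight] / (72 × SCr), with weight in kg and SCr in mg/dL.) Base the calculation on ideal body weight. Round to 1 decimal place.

98.6 mL/min

CrCl = (140 − 90) × 113.6 / (72 × 0.8) = 5680.0 / 57.60 ≈ 98.6 mL/min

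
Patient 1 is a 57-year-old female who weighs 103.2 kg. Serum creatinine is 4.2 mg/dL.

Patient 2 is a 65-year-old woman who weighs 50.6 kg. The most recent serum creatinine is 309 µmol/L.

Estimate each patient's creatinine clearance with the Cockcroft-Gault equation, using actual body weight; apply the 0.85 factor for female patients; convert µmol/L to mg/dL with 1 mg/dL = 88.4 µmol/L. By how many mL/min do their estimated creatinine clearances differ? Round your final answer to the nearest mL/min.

Patient 1: CrCl = (140 − 57) × 103.2 / (72 × 4.2) × 0.85 = 8565.6 / 302.40 × 0.85 ≈ 24.1 mL/min
Patient 2: SCr = 309 / 88.4 = 3.495 mg/dL
Patient 2: CrCl = (140 − 65) × 50.6 / (72 × 3.495) × 0.85 = 3795.0 / 251.64 × 0.85 ≈ 12.8 mL/min
|24.1 − 12.8| = 11.3 mL/min

11 mL/min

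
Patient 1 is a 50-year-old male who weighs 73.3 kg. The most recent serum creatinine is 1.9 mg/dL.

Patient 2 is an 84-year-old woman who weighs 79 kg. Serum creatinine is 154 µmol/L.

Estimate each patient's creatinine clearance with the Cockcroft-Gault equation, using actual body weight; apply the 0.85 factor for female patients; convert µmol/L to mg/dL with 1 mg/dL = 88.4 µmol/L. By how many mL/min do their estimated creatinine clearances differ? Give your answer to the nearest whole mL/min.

Patient 1: CrCl = (140 − 50) × 73.3 / (72 × 1.9) = 6597.0 / 136.80 ≈ 48.2 mL/min
Patient 2: SCr = 154 / 88.4 = 1.742 mg/dL
Patient 2: CrCl = (140 − 84) × 79 / (72 × 1.742) × 0.85 = 4424.0 / 125.42 × 0.85 ≈ 30.0 mL/min
|48.2 − 30.0| = 18.2 mL/min

18 mL/min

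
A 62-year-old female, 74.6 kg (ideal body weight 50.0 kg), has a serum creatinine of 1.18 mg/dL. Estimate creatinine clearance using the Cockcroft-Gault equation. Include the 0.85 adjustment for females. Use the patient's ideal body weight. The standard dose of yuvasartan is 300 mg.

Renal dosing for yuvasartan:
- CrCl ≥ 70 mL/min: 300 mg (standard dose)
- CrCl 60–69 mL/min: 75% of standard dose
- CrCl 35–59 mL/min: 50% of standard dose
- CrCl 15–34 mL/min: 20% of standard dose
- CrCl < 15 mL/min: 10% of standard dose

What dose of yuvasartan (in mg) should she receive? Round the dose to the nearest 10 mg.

150 mg

CrCl = (140 − 62) × 50 / (72 × 1.18) × 0.85 = 3900.0 / 84.96 × 0.85 ≈ 39.0 mL/min
CrCl ≈ 39 mL/min → bracket 35–59 mL/min.
50% of 300 mg = 150 mg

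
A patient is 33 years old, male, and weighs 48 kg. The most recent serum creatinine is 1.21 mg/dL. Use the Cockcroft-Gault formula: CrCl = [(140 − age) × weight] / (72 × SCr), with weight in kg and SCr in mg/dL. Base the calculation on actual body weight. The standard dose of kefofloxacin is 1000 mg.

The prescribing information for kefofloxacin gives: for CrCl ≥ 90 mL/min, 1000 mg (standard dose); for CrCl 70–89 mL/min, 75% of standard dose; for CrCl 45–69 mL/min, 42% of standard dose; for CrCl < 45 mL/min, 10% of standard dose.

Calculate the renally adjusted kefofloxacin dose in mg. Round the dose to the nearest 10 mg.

420 mg

CrCl = (140 − 33) × 48 / (72 × 1.21) = 5136.0 / 87.12 ≈ 59.0 mL/min
CrCl ≈ 59 mL/min → bracket 45–69 mL/min.
42% of 1000 mg = 420 mg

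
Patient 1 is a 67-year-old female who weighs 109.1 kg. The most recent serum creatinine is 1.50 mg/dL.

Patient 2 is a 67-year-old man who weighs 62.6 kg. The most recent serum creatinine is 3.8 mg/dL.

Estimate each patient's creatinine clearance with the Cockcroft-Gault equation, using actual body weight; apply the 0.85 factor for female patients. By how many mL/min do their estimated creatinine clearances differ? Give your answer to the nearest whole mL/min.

Patient 1: CrCl = (140 − 67) × 109.1 / (72 × 1.5) × 0.85 = 7964.3 / 108.00 × 0.85 ≈ 62.7 mL/min
Patient 2: CrCl = (140 − 67) × 62.6 / (72 × 3.8) = 4569.8 / 273.60 ≈ 16.7 mL/min
|62.7 − 16.7| = 46.0 mL/min

46 mL/min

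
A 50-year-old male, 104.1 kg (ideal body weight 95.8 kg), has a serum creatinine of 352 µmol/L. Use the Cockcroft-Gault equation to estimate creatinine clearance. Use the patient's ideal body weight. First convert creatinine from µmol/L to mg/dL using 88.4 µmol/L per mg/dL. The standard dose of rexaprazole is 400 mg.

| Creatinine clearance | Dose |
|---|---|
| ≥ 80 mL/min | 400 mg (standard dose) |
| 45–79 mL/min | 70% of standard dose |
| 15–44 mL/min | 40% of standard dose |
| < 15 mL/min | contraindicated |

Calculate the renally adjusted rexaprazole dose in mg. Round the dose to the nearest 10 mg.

160 mg

SCr = 352 / 88.4 = 3.982 mg/dL
CrCl = (140 − 50) × 95.8 / (72 × 3.982) = 8622.0 / 286.70 ≈ 30.1 mL/min
CrCl ≈ 30 mL/min → bracket 15–44 mL/min.
40% of 400 mg = 160 mg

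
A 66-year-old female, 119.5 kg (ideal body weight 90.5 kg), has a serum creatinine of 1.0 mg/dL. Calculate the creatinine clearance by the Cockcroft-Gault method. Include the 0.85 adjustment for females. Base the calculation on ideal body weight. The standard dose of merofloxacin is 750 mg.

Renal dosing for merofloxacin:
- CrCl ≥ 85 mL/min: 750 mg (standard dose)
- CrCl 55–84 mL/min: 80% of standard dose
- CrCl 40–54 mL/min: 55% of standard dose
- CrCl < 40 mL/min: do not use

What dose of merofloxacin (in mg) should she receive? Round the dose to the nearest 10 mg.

600 mg

CrCl = (140 − 66) × 90.5 / (72 × 1) × 0.85 = 6697.0 / 72.00 × 0.85 ≈ 79.1 mL/min
CrCl ≈ 79 mL/min → bracket 55–84 mL/min.
80% of 750 mg = 600 mg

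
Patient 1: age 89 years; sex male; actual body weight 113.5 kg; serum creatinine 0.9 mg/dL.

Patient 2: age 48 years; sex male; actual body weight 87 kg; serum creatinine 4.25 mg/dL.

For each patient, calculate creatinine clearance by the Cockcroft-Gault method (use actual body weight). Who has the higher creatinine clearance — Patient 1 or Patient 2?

Patient 1

Patient 1: CrCl = (140 − 89) × 113.5 / (72 × 0.9) = 5788.5 / 64.80 ≈ 89.3 mL/min
Patient 2: CrCl = (140 − 48) × 87 / (72 × 4.25) = 8004.0 / 306.00 ≈ 26.2 mL/min
89.3 vs 26.2 mL/min → Patient 1 is higher.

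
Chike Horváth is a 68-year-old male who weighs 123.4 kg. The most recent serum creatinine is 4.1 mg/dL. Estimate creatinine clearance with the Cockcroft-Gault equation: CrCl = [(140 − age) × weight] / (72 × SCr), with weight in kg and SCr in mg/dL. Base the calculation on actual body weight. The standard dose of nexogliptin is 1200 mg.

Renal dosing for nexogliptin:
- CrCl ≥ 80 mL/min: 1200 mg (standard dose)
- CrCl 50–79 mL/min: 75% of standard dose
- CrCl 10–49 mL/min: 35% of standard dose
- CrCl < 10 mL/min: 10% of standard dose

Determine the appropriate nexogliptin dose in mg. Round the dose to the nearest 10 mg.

420 mg

CrCl = (140 − 68) × 123.4 / (72 × 4.1) = 8884.8 / 295.20 ≈ 30.1 mL/min
CrCl ≈ 30 mL/min → bracket 10–49 mL/min.
35% of 1200 mg = 420 mg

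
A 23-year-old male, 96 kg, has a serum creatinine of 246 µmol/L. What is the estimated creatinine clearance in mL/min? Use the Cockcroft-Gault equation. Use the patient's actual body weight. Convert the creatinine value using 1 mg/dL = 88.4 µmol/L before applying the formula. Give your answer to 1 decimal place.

56.1 mL/min

SCr = 246 / 88.4 = 2.783 mg/dL
CrCl = (140 − 23) × 96 / (72 × 2.783) = 11232.0 / 200.38 ≈ 56.1 mL/min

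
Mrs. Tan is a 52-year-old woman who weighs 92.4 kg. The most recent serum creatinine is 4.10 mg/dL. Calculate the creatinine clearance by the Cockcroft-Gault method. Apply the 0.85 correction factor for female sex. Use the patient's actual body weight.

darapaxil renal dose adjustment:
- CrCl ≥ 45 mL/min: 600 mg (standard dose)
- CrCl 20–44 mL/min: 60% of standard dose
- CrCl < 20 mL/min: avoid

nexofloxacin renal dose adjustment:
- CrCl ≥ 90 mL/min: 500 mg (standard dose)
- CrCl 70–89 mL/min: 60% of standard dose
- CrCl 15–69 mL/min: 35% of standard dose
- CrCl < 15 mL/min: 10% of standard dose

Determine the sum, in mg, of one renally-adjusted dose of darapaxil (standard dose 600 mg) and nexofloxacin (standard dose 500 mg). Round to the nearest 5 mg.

CrCl = (140 − 52) × 92.4 / (72 × 4.1) × 0.85 = 8131.2 / 295.20 × 0.85 ≈ 23.4 mL/min
CrCl ≈ 23 mL/min.
darapaxil: 20–44 mL/min → 60% of 600 mg = 360 mg.
nexofloxacin: 15–69 mL/min → 35% of 500 mg = 175 mg.
Total = 360 + 175 = 535 mg.

535 mg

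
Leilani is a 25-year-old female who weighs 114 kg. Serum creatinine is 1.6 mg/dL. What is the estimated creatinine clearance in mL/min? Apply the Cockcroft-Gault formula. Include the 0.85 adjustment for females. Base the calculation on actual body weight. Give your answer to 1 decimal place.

96.7 mL/min

CrCl = (140 − 25) × 114 / (72 × 1.6) × 0.85 = 13110.0 / 115.20 × 0.85 ≈ 96.7 mL/min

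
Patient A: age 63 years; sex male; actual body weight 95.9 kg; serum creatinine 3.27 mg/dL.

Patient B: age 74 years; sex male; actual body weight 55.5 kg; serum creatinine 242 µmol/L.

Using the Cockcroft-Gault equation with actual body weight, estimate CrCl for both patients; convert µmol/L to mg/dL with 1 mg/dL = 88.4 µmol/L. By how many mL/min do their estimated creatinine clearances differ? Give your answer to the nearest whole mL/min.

Patient A: CrCl = (140 − 63) × 95.9 / (72 × 3.27) = 7384.3 / 235.44 ≈ 31.4 mL/min
Patient B: SCr = 242 / 88.4 = 2.738 mg/dL
Patient B: CrCl = (140 − 74) × 55.5 / (72 × 2.738) = 3663.0 / 197.14 ≈ 18.6 mL/min
|31.4 − 18.6| = 12.8 mL/min

13 mL/min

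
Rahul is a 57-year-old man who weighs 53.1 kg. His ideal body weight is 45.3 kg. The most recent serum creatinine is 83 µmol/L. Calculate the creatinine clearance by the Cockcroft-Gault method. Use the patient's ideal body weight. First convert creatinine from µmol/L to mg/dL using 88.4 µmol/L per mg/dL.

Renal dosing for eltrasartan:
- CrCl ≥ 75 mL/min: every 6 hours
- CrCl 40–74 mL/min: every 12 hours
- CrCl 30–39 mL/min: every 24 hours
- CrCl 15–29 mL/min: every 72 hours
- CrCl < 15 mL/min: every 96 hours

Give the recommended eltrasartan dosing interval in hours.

every 12 hours

SCr = 83 / 88.4 = 0.939 mg/dL
CrCl = (140 − 57) × 45.3 / (72 × 0.939) = 3759.9 / 67.61 ≈ 55.6 mL/min
CrCl ≈ 56 mL/min → bracket 40–74 mL/min → every 12 hours.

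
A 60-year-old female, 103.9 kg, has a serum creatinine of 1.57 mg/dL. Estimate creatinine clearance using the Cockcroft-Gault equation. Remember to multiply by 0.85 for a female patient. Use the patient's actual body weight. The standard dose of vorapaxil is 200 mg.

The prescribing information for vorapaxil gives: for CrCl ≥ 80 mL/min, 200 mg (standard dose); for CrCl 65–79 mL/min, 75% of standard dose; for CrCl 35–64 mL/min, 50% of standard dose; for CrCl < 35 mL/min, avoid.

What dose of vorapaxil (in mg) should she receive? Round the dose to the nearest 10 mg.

CrCl = (140 − 60) × 103.9 / (72 × 1.57) × 0.85 = 8312.0 / 113.04 × 0.85 ≈ 62.5 mL/min
CrCl ≈ 63 mL/min → bracket 35–64 mL/min.
50% of 200 mg = 100 mg

100 mg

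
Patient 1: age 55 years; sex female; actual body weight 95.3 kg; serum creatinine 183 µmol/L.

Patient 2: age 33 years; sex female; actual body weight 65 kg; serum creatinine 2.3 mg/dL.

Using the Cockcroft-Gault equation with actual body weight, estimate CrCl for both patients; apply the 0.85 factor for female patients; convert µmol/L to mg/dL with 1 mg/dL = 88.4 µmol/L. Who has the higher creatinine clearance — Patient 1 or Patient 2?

Patient 1: SCr = 183 / 88.4 = 2.07 mg/dL
Patient 1: CrCl = (140 − 55) × 95.3 / (72 × 2.07) × 0.85 = 8100.5 / 149.04 × 0.85 ≈ 46.2 mL/min
Patient 2: CrCl = (140 − 33) × 65 / (72 × 2.3) × 0.85 = 6955.0 / 165.60 × 0.85 ≈ 35.7 mL/min
46.2 vs 35.7 mL/min → Patient 1 is higher.

Patient 1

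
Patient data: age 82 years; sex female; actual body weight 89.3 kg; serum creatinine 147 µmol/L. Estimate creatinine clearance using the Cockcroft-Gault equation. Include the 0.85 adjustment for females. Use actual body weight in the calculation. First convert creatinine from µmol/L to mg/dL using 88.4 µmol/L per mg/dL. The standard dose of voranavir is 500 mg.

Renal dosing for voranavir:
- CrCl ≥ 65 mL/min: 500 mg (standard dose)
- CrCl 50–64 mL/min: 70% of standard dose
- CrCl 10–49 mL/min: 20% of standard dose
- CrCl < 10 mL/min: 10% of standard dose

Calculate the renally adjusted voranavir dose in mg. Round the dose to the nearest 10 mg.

100 mg

SCr = 147 / 88.4 = 1.663 mg/dL
CrCl = (140 − 82) × 89.3 / (72 × 1.663) × 0.85 = 5179.4 / 119.74 × 0.85 ≈ 36.8 mL/min
CrCl ≈ 37 mL/min → bracket 10–49 mL/min.
20% of 500 mg = 100 mg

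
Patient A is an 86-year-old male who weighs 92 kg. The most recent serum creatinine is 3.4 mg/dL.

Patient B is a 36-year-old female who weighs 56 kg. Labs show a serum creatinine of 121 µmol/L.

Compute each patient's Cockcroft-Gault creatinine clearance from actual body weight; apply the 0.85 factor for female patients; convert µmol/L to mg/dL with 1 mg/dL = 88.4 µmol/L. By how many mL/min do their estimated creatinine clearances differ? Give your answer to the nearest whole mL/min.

30 mL/min

Patient A: CrCl = (140 − 86) × 92 / (72 × 3.4) = 4968.0 / 244.80 ≈ 20.3 mL/min
Patient B: SCr = 121 / 88.4 = 1.369 mg/dL
Patient B: CrCl = (140 − 36) × 56 / (72 × 1.369) × 0.85 = 5824.0 / 98.57 × 0.85 ≈ 50.2 mL/min
|20.3 − 50.2| = 29.9 mL/min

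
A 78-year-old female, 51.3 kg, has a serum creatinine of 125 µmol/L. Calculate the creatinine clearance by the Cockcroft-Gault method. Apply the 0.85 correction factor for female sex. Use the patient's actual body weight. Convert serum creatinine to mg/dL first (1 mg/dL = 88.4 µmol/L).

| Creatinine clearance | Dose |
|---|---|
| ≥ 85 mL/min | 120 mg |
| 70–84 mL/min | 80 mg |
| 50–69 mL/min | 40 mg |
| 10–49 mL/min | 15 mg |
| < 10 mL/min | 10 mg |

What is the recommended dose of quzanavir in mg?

15 mg

SCr = 125 / 88.4 = 1.414 mg/dL
CrCl = (140 − 78) × 51.3 / (72 × 1.414) × 0.85 = 3180.6 / 101.81 × 0.85 ≈ 26.6 mL/min
CrCl ≈ 27 mL/min → bracket 10–49 mL/min.
Dose for this bracket: 15 mg.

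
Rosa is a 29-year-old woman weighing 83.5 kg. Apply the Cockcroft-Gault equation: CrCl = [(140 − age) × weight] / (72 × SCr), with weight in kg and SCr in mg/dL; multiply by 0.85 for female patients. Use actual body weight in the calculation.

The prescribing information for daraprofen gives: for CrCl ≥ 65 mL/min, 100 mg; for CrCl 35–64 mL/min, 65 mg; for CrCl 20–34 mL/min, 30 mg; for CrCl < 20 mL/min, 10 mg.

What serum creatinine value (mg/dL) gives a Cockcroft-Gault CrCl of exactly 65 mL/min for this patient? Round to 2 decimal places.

1.68 mg/dL

Standard dose requires CrCl ≥ 65 mL/min.
Set (140 − 29) × 83.5 × 0.85 / (72 × SCr) = 65
SCr = (140 − 29) × 83.5 × 0.85 / (72 × 65) = 1.683 mg/dL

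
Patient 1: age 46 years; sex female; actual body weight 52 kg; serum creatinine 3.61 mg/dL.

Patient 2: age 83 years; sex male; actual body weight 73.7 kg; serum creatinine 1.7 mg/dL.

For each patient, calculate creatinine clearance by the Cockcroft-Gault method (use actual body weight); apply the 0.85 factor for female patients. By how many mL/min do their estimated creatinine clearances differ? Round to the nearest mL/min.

Patient 1: CrCl = (140 − 46) × 52 / (72 × 3.61) × 0.85 = 4888.0 / 259.92 × 0.85 ≈ 16.0 mL/min
Patient 2: CrCl = (140 − 83) × 73.7 / (72 × 1.7) = 4200.9 / 122.40 ≈ 34.3 mL/min
|16.0 − 34.3| = 18.3 mL/min

18 mL/min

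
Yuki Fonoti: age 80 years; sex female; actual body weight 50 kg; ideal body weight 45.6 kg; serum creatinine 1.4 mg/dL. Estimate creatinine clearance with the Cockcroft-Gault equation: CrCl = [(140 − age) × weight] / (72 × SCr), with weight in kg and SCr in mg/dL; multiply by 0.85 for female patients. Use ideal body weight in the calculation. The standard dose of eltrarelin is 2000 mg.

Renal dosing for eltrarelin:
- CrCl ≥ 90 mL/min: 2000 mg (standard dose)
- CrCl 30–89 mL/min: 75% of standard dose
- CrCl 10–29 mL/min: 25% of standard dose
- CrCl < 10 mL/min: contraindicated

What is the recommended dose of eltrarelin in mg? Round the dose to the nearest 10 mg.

CrCl = (140 − 80) × 45.6 / (72 × 1.4) × 0.85 = 2736.0 / 100.80 × 0.85 ≈ 23.1 mL/min
CrCl ≈ 23 mL/min → bracket 10–29 mL/min.
25% of 2000 mg = 500 mg

500 mg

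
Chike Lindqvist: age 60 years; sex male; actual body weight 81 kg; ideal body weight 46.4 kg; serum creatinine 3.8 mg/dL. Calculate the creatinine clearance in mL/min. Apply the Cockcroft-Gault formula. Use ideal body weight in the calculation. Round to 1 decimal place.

CrCl = (140 − 60) × 46.4 / (72 × 3.8) = 3712.0 / 273.60 ≈ 13.6 mL/min

13.6 mL/min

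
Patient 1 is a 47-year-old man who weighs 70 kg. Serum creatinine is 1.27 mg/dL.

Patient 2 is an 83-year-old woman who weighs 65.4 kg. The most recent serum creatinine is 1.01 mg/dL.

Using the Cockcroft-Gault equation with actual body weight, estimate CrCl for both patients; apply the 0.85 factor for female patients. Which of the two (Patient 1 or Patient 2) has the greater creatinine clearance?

Patient 1

Patient 1: CrCl = (140 − 47) × 70 / (72 × 1.27) = 6510.0 / 91.44 ≈ 71.2 mL/min
Patient 2: CrCl = (140 − 83) × 65.4 / (72 × 1.01) × 0.85 = 3727.8 / 72.72 × 0.85 ≈ 43.6 mL/min
71.2 vs 43.6 mL/min → Patient 1 is higher.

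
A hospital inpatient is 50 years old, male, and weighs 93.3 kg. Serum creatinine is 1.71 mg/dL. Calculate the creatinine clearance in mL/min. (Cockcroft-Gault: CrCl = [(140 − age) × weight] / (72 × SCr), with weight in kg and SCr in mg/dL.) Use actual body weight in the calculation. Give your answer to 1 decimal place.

68.2 mL/min

CrCl = (140 − 50) × 93.3 / (72 × 1.71) = 8397.0 / 123.12 ≈ 68.2 mL/min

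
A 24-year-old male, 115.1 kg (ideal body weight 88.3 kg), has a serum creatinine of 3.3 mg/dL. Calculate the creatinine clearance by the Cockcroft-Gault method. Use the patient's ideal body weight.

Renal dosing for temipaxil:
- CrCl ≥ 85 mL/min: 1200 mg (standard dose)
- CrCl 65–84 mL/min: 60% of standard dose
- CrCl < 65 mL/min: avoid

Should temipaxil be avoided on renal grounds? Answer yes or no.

CrCl = (140 − 24) × 88.3 / (72 × 3.3) = 10242.8 / 237.60 ≈ 43.1 mL/min
CrCl ≈ 43 mL/min, which is < 65 mL/min.

yes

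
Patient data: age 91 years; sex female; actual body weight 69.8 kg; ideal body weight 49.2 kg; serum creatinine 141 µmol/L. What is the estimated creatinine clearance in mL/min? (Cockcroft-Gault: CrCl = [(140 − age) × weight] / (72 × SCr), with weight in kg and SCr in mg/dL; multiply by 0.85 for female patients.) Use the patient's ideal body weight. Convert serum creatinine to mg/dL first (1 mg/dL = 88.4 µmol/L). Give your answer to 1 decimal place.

SCr = 141 / 88.4 = 1.595 mg/dL
CrCl = (140 − 91) × 49.2 / (72 × 1.595) × 0.85 = 2410.8 / 114.84 × 0.85 ≈ 17.8 mL/min

17.8 mL/min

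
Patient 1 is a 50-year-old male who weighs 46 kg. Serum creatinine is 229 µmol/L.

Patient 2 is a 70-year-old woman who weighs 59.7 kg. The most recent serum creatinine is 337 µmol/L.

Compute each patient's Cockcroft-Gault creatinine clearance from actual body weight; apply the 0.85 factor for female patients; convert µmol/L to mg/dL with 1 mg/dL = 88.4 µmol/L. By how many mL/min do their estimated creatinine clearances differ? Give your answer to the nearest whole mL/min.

Patient 1: SCr = 229 / 88.4 = 2.59 mg/dL
Patient 1: CrCl = (140 − 50) × 46 / (72 × 2.59) = 4140.0 / 186.48 ≈ 22.2 mL/min
Patient 2: SCr = 337 / 88.4 = 3.812 mg/dL
Patient 2: CrCl = (140 − 70) × 59.7 / (72 × 3.812) × 0.85 = 4179.0 / 274.46 × 0.85 ≈ 12.9 mL/min
|22.2 − 12.9| = 9.3 mL/min

9 mL/min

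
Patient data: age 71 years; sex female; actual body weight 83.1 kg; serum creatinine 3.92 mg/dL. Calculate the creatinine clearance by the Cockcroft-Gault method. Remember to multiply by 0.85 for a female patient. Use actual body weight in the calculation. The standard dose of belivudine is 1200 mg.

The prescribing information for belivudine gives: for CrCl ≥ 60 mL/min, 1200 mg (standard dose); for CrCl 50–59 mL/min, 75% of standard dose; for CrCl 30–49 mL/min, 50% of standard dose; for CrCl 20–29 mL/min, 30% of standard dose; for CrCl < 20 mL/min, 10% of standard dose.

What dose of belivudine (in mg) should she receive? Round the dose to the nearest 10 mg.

CrCl = (140 − 71) × 83.1 / (72 × 3.92) × 0.85 = 5733.9 / 282.24 × 0.85 ≈ 17.3 mL/min
CrCl ≈ 17 mL/min → bracket < 20 mL/min.
10% of 1200 mg = 120 mg

120 mg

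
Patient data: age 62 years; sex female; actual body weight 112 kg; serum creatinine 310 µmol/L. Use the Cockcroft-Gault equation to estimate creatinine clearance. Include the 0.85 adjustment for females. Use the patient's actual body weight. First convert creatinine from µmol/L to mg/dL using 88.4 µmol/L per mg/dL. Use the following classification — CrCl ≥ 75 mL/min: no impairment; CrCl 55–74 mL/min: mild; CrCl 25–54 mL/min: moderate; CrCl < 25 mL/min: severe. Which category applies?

SCr = 310 / 88.4 = 3.507 mg/dL
CrCl = (140 − 62) × 112 / (72 × 3.507) × 0.85 = 8736.0 / 252.50 × 0.85 ≈ 29.4 mL/min
29 mL/min falls in the 'moderate' range.

moderate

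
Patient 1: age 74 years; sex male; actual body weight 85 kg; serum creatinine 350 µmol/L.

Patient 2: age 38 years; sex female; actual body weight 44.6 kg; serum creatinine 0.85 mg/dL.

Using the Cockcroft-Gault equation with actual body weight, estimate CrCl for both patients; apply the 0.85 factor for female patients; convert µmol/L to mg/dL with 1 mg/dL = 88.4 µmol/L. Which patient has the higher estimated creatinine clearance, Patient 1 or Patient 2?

Patient 2

Patient 1: SCr = 350 / 88.4 = 3.959 mg/dL
Patient 1: CrCl = (140 − 74) × 85 / (72 × 3.959) = 5610.0 / 285.05 ≈ 19.7 mL/min
Patient 2: CrCl = (140 − 38) × 44.6 / (72 × 0.85) × 0.85 = 4549.2 / 61.20 × 0.85 ≈ 63.2 mL/min
19.7 vs 63.2 mL/min → Patient 2 is higher.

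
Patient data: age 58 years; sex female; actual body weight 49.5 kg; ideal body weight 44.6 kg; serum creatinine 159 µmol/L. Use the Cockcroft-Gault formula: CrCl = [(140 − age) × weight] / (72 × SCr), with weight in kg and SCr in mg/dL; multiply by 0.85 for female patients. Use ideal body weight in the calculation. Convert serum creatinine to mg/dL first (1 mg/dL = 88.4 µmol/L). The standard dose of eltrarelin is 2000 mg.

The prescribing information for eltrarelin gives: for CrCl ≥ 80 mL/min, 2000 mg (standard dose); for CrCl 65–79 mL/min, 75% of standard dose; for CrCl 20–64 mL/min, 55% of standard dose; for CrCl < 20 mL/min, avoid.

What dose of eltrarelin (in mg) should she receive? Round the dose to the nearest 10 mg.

SCr = 159 / 88.4 = 1.799 mg/dL
CrCl = (140 − 58) × 44.6 / (72 × 1.799) × 0.85 = 3657.2 / 129.53 × 0.85 ≈ 24.0 mL/min
CrCl ≈ 24 mL/min → bracket 20–64 mL/min.
55% of 2000 mg = 1100 mg

1100 mg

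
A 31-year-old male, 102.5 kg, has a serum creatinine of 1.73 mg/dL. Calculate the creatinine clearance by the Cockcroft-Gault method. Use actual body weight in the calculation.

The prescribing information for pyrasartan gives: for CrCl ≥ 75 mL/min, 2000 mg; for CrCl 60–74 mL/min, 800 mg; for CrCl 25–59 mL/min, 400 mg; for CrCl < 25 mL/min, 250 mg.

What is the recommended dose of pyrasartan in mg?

2000 mg

CrCl = (140 − 31) × 102.5 / (72 × 1.73) = 11172.5 / 124.56 ≈ 89.7 mL/min
CrCl ≈ 90 mL/min → bracket ≥ 75 mL/min.
Dose for this bracket: 2000 mg.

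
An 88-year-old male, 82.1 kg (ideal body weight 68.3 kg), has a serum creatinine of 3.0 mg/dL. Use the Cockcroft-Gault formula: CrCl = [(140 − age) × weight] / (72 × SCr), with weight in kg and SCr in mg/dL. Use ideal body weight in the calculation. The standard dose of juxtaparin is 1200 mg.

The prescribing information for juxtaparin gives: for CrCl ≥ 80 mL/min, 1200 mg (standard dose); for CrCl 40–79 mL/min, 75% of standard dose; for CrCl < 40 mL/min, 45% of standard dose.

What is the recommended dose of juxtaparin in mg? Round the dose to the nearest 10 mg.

CrCl = (140 − 88) × 68.3 / (72 × 3) = 3551.6 / 216.00 ≈ 16.4 mL/min
CrCl ≈ 16 mL/min → bracket < 40 mL/min.
45% of 1200 mg = 540 mg

540 mg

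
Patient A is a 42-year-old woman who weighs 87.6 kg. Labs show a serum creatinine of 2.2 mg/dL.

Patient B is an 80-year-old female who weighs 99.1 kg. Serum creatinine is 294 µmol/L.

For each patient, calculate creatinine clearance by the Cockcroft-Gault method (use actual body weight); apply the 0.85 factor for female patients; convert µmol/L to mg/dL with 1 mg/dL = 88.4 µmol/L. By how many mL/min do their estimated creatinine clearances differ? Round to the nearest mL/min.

25 mL/min

Patient A: CrCl = (140 − 42) × 87.6 / (72 × 2.2) × 0.85 = 8584.8 / 158.40 × 0.85 ≈ 46.1 mL/min
Patient B: SCr = 294 / 88.4 = 3.326 mg/dL
Patient B: CrCl = (140 − 80) × 99.1 / (72 × 3.326) × 0.85 = 5946.0 / 239.47 × 0.85 ≈ 21.1 mL/min
|46.1 − 21.1| = 25.0 mL/min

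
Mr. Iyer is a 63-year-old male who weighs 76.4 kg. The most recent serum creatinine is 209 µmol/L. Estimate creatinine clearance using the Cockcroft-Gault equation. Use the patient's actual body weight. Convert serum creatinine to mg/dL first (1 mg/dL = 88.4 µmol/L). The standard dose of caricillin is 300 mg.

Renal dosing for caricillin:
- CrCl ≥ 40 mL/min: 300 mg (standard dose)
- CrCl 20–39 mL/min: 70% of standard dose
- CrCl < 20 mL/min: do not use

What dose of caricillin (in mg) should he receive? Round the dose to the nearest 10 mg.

210 mg

SCr = 209 / 88.4 = 2.364 mg/dL
CrCl = (140 − 63) × 76.4 / (72 × 2.364) = 5882.8 / 170.21 ≈ 34.6 mL/min
CrCl ≈ 35 mL/min → bracket 20–39 mL/min.
70% of 300 mg = 210 mg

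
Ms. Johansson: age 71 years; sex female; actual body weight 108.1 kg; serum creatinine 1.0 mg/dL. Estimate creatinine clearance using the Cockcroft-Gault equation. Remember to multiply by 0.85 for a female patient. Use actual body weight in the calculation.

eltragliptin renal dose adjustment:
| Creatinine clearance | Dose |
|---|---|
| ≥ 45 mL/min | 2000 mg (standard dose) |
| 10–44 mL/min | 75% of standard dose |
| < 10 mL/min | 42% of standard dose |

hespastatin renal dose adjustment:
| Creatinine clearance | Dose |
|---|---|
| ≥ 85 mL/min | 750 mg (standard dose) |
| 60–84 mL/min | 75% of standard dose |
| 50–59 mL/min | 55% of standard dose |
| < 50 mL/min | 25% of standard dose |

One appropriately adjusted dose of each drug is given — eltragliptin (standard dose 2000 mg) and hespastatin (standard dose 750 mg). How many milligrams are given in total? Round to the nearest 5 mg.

CrCl = (140 − 71) × 108.1 / (72 × 1) × 0.85 = 7458.9 / 72.00 × 0.85 ≈ 88.1 mL/min
CrCl ≈ 88 mL/min.
eltragliptin: ≥ 45 mL/min → 100% of 2000 mg = 2000 mg.
hespastatin: ≥ 85 mL/min → 100% of 750 mg = 750 mg.
Total = 2000 + 750 = 2750 mg.

2750 mg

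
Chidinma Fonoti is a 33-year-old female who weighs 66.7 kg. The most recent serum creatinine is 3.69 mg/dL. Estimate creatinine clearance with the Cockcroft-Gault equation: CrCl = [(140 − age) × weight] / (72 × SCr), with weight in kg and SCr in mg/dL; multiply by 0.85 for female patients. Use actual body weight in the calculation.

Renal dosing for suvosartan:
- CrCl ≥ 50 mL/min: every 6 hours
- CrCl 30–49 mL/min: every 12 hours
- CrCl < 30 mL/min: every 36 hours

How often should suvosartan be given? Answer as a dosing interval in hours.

CrCl = (140 − 33) × 66.7 / (72 × 3.69) × 0.85 = 7136.9 / 265.68 × 0.85 ≈ 22.8 mL/min
CrCl ≈ 23 mL/min → bracket < 30 mL/min → every 36 hours.

every 36 hours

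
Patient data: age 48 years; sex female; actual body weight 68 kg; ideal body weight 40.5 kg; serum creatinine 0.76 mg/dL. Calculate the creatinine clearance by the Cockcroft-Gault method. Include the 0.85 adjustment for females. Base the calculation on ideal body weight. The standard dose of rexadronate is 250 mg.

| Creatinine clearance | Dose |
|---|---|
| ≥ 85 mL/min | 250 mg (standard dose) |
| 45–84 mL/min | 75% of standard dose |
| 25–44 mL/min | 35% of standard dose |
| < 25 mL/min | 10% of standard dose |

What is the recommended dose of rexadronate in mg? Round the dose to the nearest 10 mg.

CrCl = (140 − 48) × 40.5 / (72 × 0.76) × 0.85 = 3726.0 / 54.72 × 0.85 ≈ 57.9 mL/min
CrCl ≈ 58 mL/min → bracket 45–84 mL/min.
75% of 250 mg = 187.5 mg → 190 mg

190 mg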